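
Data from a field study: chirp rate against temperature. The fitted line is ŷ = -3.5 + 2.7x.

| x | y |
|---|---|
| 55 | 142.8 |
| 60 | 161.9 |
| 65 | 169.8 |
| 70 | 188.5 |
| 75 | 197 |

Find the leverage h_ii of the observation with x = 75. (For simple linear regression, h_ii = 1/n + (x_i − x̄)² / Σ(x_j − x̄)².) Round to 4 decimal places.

h = 0.6000

x̄ = (55 + 60 + 65 + 70 + 75)/5 = 65
Σ(x − x̄)² = 100 + 25 + 0 + 25 + 100 = 250
h = 1/5 + (10)²/250 = 0.2 + 0.4 = 0.6000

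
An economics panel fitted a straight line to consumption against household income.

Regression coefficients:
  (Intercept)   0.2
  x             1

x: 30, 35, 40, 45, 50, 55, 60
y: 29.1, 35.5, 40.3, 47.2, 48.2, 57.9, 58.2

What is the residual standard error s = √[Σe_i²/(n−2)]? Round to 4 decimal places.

s = 2.0298

x=30: ŷ = 0.2 + 30 = 30.2; e = 29.1 − 30.2 = -1.1
x=35: ŷ = 0.2 + 35 = 35.2; e = 35.5 − 35.2 = 0.3
x=40: ŷ = 0.2 + 40 = 40.2; e = 40.3 − 40.2 = 0.1
x=45: ŷ = 0.2 + 45 = 45.2; e = 47.2 − 45.2 = 2
x=50: ŷ = 0.2 + 50 = 50.2; e = 48.2 − 50.2 = -2
x=55: ŷ = 0.2 + 55 = 55.2; e = 57.9 − 55.2 = 2.7
x=60: ŷ = 0.2 + 60 = 60.2; e = 58.2 − 60.2 = -2
SSE = 1.21 + 0.09 + 0.01 + 4 + 4 + 7.29 + 4 = 20.6
s = √(20.6/5) = √4.12 ≈ 2.0298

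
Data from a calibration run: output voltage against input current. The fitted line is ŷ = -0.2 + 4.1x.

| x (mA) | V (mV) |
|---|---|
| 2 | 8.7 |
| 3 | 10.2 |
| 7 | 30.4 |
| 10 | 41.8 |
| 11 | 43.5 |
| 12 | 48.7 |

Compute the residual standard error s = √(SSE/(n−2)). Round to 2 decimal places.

s = 1.64

x=2: ŷ = -0.2 + 4.1·2 = 8; e = 8.7 − 8 = 0.7
x=3: ŷ = -0.2 + 4.1·3 = 12.1; e = 10.2 − 12.1 = -1.9
x=7: ŷ = -0.2 + 4.1·7 = 28.5; e = 30.4 − 28.5 = 1.9
x=10: ŷ = -0.2 + 4.1·10 = 40.8; e = 41.8 − 40.8 = 1
x=11: ŷ = -0.2 + 4.1·11 = 44.9; e = 43.5 − 44.9 = -1.4
x=12: ŷ = -0.2 + 4.1·12 = 49; e = 48.7 − 49 = -0.3
SSE = 0.49 + 3.61 + 3.61 + 1 + 1.96 + 0.09 = 10.76
s = √(10.76/4) = √2.69 ≈ 1.64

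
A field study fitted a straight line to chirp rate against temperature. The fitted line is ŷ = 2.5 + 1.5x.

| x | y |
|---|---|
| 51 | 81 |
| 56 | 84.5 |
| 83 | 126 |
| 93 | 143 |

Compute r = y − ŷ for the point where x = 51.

r = 2

ŷ = 2.5 + 1.5·51 = 79
r = 81 − 79 = 2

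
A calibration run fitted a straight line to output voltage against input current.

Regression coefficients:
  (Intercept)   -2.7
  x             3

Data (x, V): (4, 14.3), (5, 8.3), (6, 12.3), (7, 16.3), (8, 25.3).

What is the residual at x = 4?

ŷ = -2.7 + 3·4 = 9.3
e = 14.3 − 9.3 = 5

e = 5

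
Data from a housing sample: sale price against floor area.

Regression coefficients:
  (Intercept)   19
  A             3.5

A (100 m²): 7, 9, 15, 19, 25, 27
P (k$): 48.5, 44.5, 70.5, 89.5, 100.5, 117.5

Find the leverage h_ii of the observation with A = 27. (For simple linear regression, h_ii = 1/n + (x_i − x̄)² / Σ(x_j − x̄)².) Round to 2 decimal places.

Ā = (7 + 9 + 15 + 19 + 25 + 27)/6 = 17
Σ(A − Ā)² = 100 + 64 + 4 + 4 + 64 + 100 = 336
h = 1/6 + (10)²/336 = 0.166667 + 0.297619 = 0.46

h = 0.46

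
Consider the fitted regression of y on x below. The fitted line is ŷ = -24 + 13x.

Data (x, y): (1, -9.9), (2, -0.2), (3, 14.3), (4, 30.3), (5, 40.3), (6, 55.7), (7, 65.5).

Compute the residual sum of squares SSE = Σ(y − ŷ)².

SSE = 17.46

x=1: ŷ = -24 + 13·1 = -11; r = -9.9 − (-11) = 1.1
x=2: ŷ = -24 + 13·2 = 2; r = -0.2 − 2 = -2.2
x=3: ŷ = -24 + 13·3 = 15; r = 14.3 − 15 = -0.7
x=4: ŷ = -24 + 13·4 = 28; r = 30.3 − 28 = 2.3
x=5: ŷ = -24 + 13·5 = 41; r = 40.3 − 41 = -0.7
x=6: ŷ = -24 + 13·6 = 54; r = 55.7 − 54 = 1.7
x=7: ŷ = -24 + 13·7 = 67; r = 65.5 − 67 = -1.5
SSE = 1.21 + 4.84 + 0.49 + 5.29 + 0.49 + 2.89 + 2.25 = 17.46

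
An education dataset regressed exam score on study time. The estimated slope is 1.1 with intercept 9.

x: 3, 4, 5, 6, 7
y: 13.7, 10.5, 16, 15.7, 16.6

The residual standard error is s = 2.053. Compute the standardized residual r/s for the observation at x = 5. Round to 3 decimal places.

ŷ = 9 + 1.1·5 = 14.5
r = 16 − 14.5 = 1.5
r/s = 1.5 / 2.053 = 0.731

0.731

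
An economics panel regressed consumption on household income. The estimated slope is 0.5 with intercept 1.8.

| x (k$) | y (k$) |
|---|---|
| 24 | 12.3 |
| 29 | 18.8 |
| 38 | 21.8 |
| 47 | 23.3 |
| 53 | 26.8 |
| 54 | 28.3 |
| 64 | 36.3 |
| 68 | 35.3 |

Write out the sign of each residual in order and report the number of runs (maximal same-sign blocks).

5 runs

x=24: ŷ = 1.8 + 0.5·24 = 13.8; e = 12.3 − 13.8 = -1.5
x=29: ŷ = 1.8 + 0.5·29 = 16.3; e = 18.8 − 16.3 = 2.5
x=38: ŷ = 1.8 + 0.5·38 = 20.8; e = 21.8 − 20.8 = 1
x=47: ŷ = 1.8 + 0.5·47 = 25.3; e = 23.3 − 25.3 = -2
x=53: ŷ = 1.8 + 0.5·53 = 28.3; e = 26.8 − 28.3 = -1.5
x=54: ŷ = 1.8 + 0.5·54 = 28.8; e = 28.3 − 28.8 = -0.5
x=64: ŷ = 1.8 + 0.5·64 = 33.8; e = 36.3 − 33.8 = 2.5
x=68: ŷ = 1.8 + 0.5·68 = 35.8; e = 35.3 − 35.8 = -0.5
Signs: − + + − − − + −
Runs: −×1, +×2, −×3, +×1, −×1 → 5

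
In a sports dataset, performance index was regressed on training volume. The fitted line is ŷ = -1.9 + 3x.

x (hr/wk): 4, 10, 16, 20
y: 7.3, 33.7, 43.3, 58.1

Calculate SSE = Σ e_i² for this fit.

x=4: ŷ = -1.9 + 3·4 = 10.1; e = 7.3 − 10.1 = -2.8
x=10: ŷ = -1.9 + 3·10 = 28.1; e = 33.7 − 28.1 = 5.6
x=16: ŷ = -1.9 + 3·16 = 46.1; e = 43.3 − 46.1 = -2.8
x=20: ŷ = -1.9 + 3·20 = 58.1; e = 58.1 − 58.1 = 0
SSE = 7.84 + 31.36 + 7.84 + 0 = 47.04

SSE = 47.04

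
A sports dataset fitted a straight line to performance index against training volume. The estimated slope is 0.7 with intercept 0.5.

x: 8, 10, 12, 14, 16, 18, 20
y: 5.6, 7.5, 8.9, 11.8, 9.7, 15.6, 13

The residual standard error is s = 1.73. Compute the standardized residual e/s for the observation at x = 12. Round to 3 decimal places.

0.000

ŷ = 0.5 + 0.7·12 = 8.9
e = 8.9 − 8.9 = 0
e/s = 0 / 1.73 = 0.000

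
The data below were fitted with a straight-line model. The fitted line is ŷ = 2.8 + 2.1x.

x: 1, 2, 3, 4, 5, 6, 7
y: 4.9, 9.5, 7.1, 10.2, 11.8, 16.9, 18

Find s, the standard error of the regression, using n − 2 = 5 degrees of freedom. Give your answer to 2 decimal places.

s = 1.79

x=1: ŷ = 2.8 + 2.1·1 = 4.9; r = 4.9 − 4.9 = 0
x=2: ŷ = 2.8 + 2.1·2 = 7; r = 9.5 − 7 = 2.5
x=3: ŷ = 2.8 + 2.1·3 = 9.1; r = 7.1 − 9.1 = -2
x=4: ŷ = 2.8 + 2.1·4 = 11.2; r = 10.2 − 11.2 = -1
x=5: ŷ = 2.8 + 2.1·5 = 13.3; r = 11.8 − 13.3 = -1.5
x=6: ŷ = 2.8 + 2.1·6 = 15.4; r = 16.9 − 15.4 = 1.5
x=7: ŷ = 2.8 + 2.1·7 = 17.5; r = 18 − 17.5 = 0.5
SSE = 0 + 6.25 + 4 + 1 + 2.25 + 2.25 + 0.25 = 16
s = √(16/5) = √3.2 ≈ 1.79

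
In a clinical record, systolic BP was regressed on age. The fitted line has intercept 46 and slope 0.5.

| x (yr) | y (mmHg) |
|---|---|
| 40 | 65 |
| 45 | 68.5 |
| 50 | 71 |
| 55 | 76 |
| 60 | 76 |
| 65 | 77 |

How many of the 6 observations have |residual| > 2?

x=40: ŷ = 46 + 0.5·40 = 66; e = 65 − 66 = -1
x=45: ŷ = 46 + 0.5·45 = 68.5; e = 68.5 − 68.5 = 0
x=50: ŷ = 46 + 0.5·50 = 71; e = 71 − 71 = 0
x=55: ŷ = 46 + 0.5·55 = 73.5; e = 76 − 73.5 = 2.5
x=60: ŷ = 46 + 0.5·60 = 76; e = 76 − 76 = 0
x=65: ŷ = 46 + 0.5·65 = 78.5; e = 77 − 78.5 = -1.5
|e| > 2: x=55 (|e|=2.5) → 1

1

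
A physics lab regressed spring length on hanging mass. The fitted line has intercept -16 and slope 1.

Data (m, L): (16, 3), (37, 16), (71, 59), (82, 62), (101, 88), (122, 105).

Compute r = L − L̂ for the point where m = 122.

r = -1

L̂ = -16 + 122 = 106
r = 105 − 106 = -1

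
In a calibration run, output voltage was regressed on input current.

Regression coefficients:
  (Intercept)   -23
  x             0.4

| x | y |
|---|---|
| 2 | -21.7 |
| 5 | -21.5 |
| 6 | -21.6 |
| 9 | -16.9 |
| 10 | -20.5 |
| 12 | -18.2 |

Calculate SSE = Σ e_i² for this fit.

x=2: ŷ = -23 + 0.4·2 = -22.2; e = -21.7 − (-22.2) = 0.5
x=5: ŷ = -23 + 0.4·5 = -21; e = -21.5 − (-21) = -0.5
x=6: ŷ = -23 + 0.4·6 = -20.6; e = -21.6 − (-20.6) = -1
x=9: ŷ = -23 + 0.4·9 = -19.4; e = -16.9 − (-19.4) = 2.5
x=10: ŷ = -23 + 0.4·10 = -19; e = -20.5 − (-19) = -1.5
x=12: ŷ = -23 + 0.4·12 = -18.2; e = -18.2 − (-18.2) = 0
SSE = 0.25 + 0.25 + 1 + 6.25 + 2.25 + 0 = 10

SSE = 10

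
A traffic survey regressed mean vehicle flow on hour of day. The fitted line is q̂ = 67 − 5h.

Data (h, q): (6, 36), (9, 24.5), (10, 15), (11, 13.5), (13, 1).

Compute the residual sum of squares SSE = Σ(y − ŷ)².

SSE = 14.5

h=6: q̂ = 67 − 5·6 = 37; r = 36 − 37 = -1
h=9: q̂ = 67 − 5·9 = 22; r = 24.5 − 22 = 2.5
h=10: q̂ = 67 − 5·10 = 17; r = 15 − 17 = -2
h=11: q̂ = 67 − 5·11 = 12; r = 13.5 − 12 = 1.5
h=13: q̂ = 67 − 5·13 = 2; r = 1 − 2 = -1
SSE = 1 + 6.25 + 4 + 2.25 + 1 = 14.5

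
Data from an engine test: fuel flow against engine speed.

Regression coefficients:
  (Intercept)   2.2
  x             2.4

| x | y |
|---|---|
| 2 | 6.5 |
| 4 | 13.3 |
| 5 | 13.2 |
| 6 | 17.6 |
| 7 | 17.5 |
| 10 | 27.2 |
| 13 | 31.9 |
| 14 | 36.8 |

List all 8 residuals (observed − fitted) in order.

-0.5, 1.5, -1, 1, -1.5, 1, -1.5, 1

x=2: ŷ = 2.2 + 2.4·2 = 7; e = 6.5 − 7 = -0.5
x=4: ŷ = 2.2 + 2.4·4 = 11.8; e = 13.3 − 11.8 = 1.5
x=5: ŷ = 2.2 + 2.4·5 = 14.2; e = 13.2 − 14.2 = -1
x=6: ŷ = 2.2 + 2.4·6 = 16.6; e = 17.6 − 16.6 = 1
x=7: ŷ = 2.2 + 2.4·7 = 19; e = 17.5 − 19 = -1.5
x=10: ŷ = 2.2 + 2.4·10 = 26.2; e = 27.2 − 26.2 = 1
x=13: ŷ = 2.2 + 2.4·13 = 33.4; e = 31.9 − 33.4 = -1.5
x=14: ŷ = 2.2 + 2.4·14 = 35.8; e = 36.8 − 35.8 = 1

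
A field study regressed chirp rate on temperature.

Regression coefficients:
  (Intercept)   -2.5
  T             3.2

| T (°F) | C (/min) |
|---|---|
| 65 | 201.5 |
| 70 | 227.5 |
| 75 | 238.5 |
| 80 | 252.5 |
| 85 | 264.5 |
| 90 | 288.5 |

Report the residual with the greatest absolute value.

T=65: ŷ = -2.5 + 3.2·65 = 205.5; r = 201.5 − 205.5 = -4
T=70: ŷ = -2.5 + 3.2·70 = 221.5; r = 227.5 − 221.5 = 6
T=75: ŷ = -2.5 + 3.2·75 = 237.5; r = 238.5 − 237.5 = 1
T=80: ŷ = -2.5 + 3.2·80 = 253.5; r = 252.5 − 253.5 = -1
T=85: ŷ = -2.5 + 3.2·85 = 269.5; r = 264.5 − 269.5 = -5
T=90: ŷ = -2.5 + 3.2·90 = 285.5; r = 288.5 − 285.5 = 3
Largest |r| is 6 at T = 70, residual 6.

r = 6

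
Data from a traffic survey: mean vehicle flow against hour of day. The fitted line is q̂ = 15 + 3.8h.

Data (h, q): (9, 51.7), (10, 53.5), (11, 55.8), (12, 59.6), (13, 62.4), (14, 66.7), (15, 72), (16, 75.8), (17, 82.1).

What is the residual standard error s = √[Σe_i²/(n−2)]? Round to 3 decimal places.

h=9: q̂ = 15 + 3.8·9 = 49.2; e = 51.7 − 49.2 = 2.5
h=10: q̂ = 15 + 3.8·10 = 53; e = 53.5 − 53 = 0.5
h=11: q̂ = 15 + 3.8·11 = 56.8; e = 55.8 − 56.8 = -1
h=12: q̂ = 15 + 3.8·12 = 60.6; e = 59.6 − 60.6 = -1
h=13: q̂ = 15 + 3.8·13 = 64.4; e = 62.4 − 64.4 = -2
h=14: q̂ = 15 + 3.8·14 = 68.2; e = 66.7 − 68.2 = -1.5
h=15: q̂ = 15 + 3.8·15 = 72; e = 72 − 72 = 0
h=16: q̂ = 15 + 3.8·16 = 75.8; e = 75.8 − 75.8 = 0
h=17: q̂ = 15 + 3.8·17 = 79.6; e = 82.1 − 79.6 = 2.5
SSE = 6.25 + 0.25 + 1 + 1 + 4 + 2.25 + 0 + 0 + 6.25 = 21
s = √(21/7) = √3 ≈ 1.732

s = 1.732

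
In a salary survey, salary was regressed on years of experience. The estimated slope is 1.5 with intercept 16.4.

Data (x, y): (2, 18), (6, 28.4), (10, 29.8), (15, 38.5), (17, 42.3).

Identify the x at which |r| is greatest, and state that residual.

x=2: ŷ = 16.4 + 1.5·2 = 19.4; r = 18 − 19.4 = -1.4
x=6: ŷ = 16.4 + 1.5·6 = 25.4; r = 28.4 − 25.4 = 3
x=10: ŷ = 16.4 + 1.5·10 = 31.4; r = 29.8 − 31.4 = -1.6
x=15: ŷ = 16.4 + 1.5·15 = 38.9; r = 38.5 − 38.9 = -0.4
x=17: ŷ = 16.4 + 1.5·17 = 41.9; r = 42.3 − 41.9 = 0.4
Largest |r| is 3 at x = 6, residual 3.

x = 6, r = 3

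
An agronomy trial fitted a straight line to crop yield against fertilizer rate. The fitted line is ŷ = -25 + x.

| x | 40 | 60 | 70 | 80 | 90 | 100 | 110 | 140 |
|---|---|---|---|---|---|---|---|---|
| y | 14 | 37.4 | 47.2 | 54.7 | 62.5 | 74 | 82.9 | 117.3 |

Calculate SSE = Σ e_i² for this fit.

SSE = 28.64

x=40: ŷ = -25 + 40 = 15; e = 14 − 15 = -1
x=60: ŷ = -25 + 60 = 35; e = 37.4 − 35 = 2.4
x=70: ŷ = -25 + 70 = 45; e = 47.2 − 45 = 2.2
x=80: ŷ = -25 + 80 = 55; e = 54.7 − 55 = -0.3
x=90: ŷ = -25 + 90 = 65; e = 62.5 − 65 = -2.5
x=100: ŷ = -25 + 100 = 75; e = 74 − 75 = -1
x=110: ŷ = -25 + 110 = 85; e = 82.9 − 85 = -2.1
x=140: ŷ = -25 + 140 = 115; e = 117.3 − 115 = 2.3
SSE = 1 + 5.76 + 4.84 + 0.09 + 6.25 + 1 + 4.41 + 5.29 = 28.64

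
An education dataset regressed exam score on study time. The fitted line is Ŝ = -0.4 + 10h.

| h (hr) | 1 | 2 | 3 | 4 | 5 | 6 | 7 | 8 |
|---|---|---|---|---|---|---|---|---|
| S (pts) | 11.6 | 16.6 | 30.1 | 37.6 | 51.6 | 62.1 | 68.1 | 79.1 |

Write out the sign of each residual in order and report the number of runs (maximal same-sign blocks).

h=1: Ŝ = -0.4 + 10·1 = 9.6; r = 11.6 − 9.6 = 2
h=2: Ŝ = -0.4 + 10·2 = 19.6; r = 16.6 − 19.6 = -3
h=3: Ŝ = -0.4 + 10·3 = 29.6; r = 30.1 − 29.6 = 0.5
h=4: Ŝ = -0.4 + 10·4 = 39.6; r = 37.6 − 39.6 = -2
h=5: Ŝ = -0.4 + 10·5 = 49.6; r = 51.6 − 49.6 = 2
h=6: Ŝ = -0.4 + 10·6 = 59.6; r = 62.1 − 59.6 = 2.5
h=7: Ŝ = -0.4 + 10·7 = 69.6; r = 68.1 − 69.6 = -1.5
h=8: Ŝ = -0.4 + 10·8 = 79.6; r = 79.1 − 79.6 = -0.5
Signs: + − + − + + − −
Runs: +×1, −×1, +×1, −×1, +×2, −×2 → 6

6 runs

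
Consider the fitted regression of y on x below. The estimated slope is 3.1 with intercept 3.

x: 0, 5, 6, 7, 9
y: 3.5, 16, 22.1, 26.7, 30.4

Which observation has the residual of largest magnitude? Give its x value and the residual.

x = 5, e = -2.5

x=0: ŷ = 3 + 3.1·0 = 3; e = 3.5 − 3 = 0.5
x=5: ŷ = 3 + 3.1·5 = 18.5; e = 16 − 18.5 = -2.5
x=6: ŷ = 3 + 3.1·6 = 21.6; e = 22.1 − 21.6 = 0.5
x=7: ŷ = 3 + 3.1·7 = 24.7; e = 26.7 − 24.7 = 2
x=9: ŷ = 3 + 3.1·9 = 30.9; e = 30.4 − 30.9 = -0.5
Largest |e| is 2.5 at x = 5, residual -2.5.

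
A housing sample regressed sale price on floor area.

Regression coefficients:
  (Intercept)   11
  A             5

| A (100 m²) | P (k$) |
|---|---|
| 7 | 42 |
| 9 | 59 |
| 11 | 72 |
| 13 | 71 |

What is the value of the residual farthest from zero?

A=7: ŷ = 11 + 5·7 = 46; e = 42 − 46 = -4
A=9: ŷ = 11 + 5·9 = 56; e = 59 − 56 = 3
A=11: ŷ = 11 + 5·11 = 66; e = 72 − 66 = 6
A=13: ŷ = 11 + 5·13 = 76; e = 71 − 76 = -5
Largest |e| is 6 at A = 11, residual 6.

e = 6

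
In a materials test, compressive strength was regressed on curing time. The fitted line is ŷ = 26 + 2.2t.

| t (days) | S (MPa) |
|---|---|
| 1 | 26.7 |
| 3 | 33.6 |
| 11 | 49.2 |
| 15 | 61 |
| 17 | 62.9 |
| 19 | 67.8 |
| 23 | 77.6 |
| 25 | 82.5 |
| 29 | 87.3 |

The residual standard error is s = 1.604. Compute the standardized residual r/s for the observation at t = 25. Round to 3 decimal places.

0.935

ŷ = 26 + 2.2·25 = 81
r = 82.5 − 81 = 1.5
r/s = 1.5 / 1.604 = 0.935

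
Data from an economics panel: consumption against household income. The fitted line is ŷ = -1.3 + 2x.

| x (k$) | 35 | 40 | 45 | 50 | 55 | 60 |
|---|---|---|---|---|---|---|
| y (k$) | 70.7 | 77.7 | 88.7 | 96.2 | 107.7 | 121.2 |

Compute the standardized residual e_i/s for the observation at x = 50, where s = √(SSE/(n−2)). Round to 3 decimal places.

-1.162

x=35: ŷ = -1.3 + 2·35 = 68.7; e = 70.7 − 68.7 = 2
x=40: ŷ = -1.3 + 2·40 = 78.7; e = 77.7 − 78.7 = -1
x=45: ŷ = -1.3 + 2·45 = 88.7; e = 88.7 − 88.7 = 0
x=50: ŷ = -1.3 + 2·50 = 98.7; e = 96.2 − 98.7 = -2.5
x=55: ŷ = -1.3 + 2·55 = 108.7; e = 107.7 − 108.7 = -1
x=60: ŷ = -1.3 + 2·60 = 118.7; e = 121.2 − 118.7 = 2.5
SSE = 4 + 1 + 0 + 6.25 + 1 + 6.25 = 18.5
s = √(18.5/4) = 2.15058
e/s = -2.5 / 2.15058 = -1.162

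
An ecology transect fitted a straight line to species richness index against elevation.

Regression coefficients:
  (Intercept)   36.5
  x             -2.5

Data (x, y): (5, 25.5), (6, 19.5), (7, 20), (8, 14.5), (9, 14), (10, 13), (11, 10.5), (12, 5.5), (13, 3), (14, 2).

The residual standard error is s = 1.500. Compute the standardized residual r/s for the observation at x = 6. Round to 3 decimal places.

-1.333

ŷ = 36.5 − 2.5·6 = 21.5
r = 19.5 − 21.5 = -2
r/s = -2 / 1.500 = -1.333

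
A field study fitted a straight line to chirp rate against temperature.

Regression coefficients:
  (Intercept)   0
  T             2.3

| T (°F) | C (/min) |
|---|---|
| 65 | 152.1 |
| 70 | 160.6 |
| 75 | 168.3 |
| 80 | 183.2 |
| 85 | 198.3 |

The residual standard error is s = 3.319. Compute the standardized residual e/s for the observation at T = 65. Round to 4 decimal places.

0.7834

ŷ = 2.3·65 = 149.5
e = 152.1 − 149.5 = 2.6
e/s = 2.6 / 3.319 = 0.7834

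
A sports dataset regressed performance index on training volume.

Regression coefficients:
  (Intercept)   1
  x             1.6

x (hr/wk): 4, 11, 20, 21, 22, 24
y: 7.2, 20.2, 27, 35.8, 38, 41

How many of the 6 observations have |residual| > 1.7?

x=4: ŷ = 1 + 1.6·4 = 7.4; e = 7.2 − 7.4 = -0.2
x=11: ŷ = 1 + 1.6·11 = 18.6; e = 20.2 − 18.6 = 1.6
x=20: ŷ = 1 + 1.6·20 = 33; e = 27 − 33 = -6
x=21: ŷ = 1 + 1.6·21 = 34.6; e = 35.8 − 34.6 = 1.2
x=22: ŷ = 1 + 1.6·22 = 36.2; e = 38 − 36.2 = 1.8
x=24: ŷ = 1 + 1.6·24 = 39.4; e = 41 − 39.4 = 1.6
|e| > 1.7: x=20 (|e|=6), x=22 (|e|=1.8) → 2

2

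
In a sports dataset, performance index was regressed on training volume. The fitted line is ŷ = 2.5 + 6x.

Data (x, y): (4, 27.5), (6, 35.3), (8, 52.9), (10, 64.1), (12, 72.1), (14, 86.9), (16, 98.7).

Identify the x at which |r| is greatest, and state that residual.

x = 6, r = -3.2

x=4: ŷ = 2.5 + 6·4 = 26.5; r = 27.5 − 26.5 = 1
x=6: ŷ = 2.5 + 6·6 = 38.5; r = 35.3 − 38.5 = -3.2
x=8: ŷ = 2.5 + 6·8 = 50.5; r = 52.9 − 50.5 = 2.4
x=10: ŷ = 2.5 + 6·10 = 62.5; r = 64.1 − 62.5 = 1.6
x=12: ŷ = 2.5 + 6·12 = 74.5; r = 72.1 − 74.5 = -2.4
x=14: ŷ = 2.5 + 6·14 = 86.5; r = 86.9 − 86.5 = 0.4
x=16: ŷ = 2.5 + 6·16 = 98.5; r = 98.7 − 98.5 = 0.2
Largest |r| is 3.2 at x = 6, residual -3.2.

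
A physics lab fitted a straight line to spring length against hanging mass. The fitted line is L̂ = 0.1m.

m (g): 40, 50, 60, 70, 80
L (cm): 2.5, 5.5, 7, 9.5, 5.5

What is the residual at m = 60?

L̂ = 0.1·60 = 6
e = 7 − 6 = 1

e = 1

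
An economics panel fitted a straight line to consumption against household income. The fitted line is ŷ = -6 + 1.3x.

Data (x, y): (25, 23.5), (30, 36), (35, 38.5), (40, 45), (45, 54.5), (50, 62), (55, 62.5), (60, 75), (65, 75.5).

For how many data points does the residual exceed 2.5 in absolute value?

x=25: ŷ = -6 + 1.3·25 = 26.5; r = 23.5 − 26.5 = -3
x=30: ŷ = -6 + 1.3·30 = 33; r = 36 − 33 = 3
x=35: ŷ = -6 + 1.3·35 = 39.5; r = 38.5 − 39.5 = -1
x=40: ŷ = -6 + 1.3·40 = 46; r = 45 − 46 = -1
x=45: ŷ = -6 + 1.3·45 = 52.5; r = 54.5 − 52.5 = 2
x=50: ŷ = -6 + 1.3·50 = 59; r = 62 − 59 = 3
x=55: ŷ = -6 + 1.3·55 = 65.5; r = 62.5 − 65.5 = -3
x=60: ŷ = -6 + 1.3·60 = 72; r = 75 − 72 = 3
x=65: ŷ = -6 + 1.3·65 = 78.5; r = 75.5 − 78.5 = -3
|r| > 2.5: x=25 (|r|=3), x=30 (|r|=3), x=50 (|r|=3), x=55 (|r|=3), x=60 (|r|=3), x=65 (|r|=3) → 6

6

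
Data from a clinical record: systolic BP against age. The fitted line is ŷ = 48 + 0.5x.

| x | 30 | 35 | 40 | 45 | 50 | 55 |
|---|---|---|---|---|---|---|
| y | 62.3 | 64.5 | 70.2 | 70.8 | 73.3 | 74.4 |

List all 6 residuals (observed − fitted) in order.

-0.7, -1, 2.2, 0.3, 0.3, -1.1

x=30: ŷ = 48 + 0.5·30 = 63; r = 62.3 − 63 = -0.7
x=35: ŷ = 48 + 0.5·35 = 65.5; r = 64.5 − 65.5 = -1
x=40: ŷ = 48 + 0.5·40 = 68; r = 70.2 − 68 = 2.2
x=45: ŷ = 48 + 0.5·45 = 70.5; r = 70.8 − 70.5 = 0.3
x=50: ŷ = 48 + 0.5·50 = 73; r = 73.3 − 73 = 0.3
x=55: ŷ = 48 + 0.5·55 = 75.5; r = 74.4 − 75.5 = -1.1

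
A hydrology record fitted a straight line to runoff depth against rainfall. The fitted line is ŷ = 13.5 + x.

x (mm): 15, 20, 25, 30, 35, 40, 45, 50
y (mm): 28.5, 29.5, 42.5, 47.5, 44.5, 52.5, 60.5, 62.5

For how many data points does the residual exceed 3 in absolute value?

x=15: ŷ = 13.5 + 15 = 28.5; r = 28.5 − 28.5 = 0
x=20: ŷ = 13.5 + 20 = 33.5; r = 29.5 − 33.5 = -4
x=25: ŷ = 13.5 + 25 = 38.5; r = 42.5 − 38.5 = 4
x=30: ŷ = 13.5 + 30 = 43.5; r = 47.5 − 43.5 = 4
x=35: ŷ = 13.5 + 35 = 48.5; r = 44.5 − 48.5 = -4
x=40: ŷ = 13.5 + 40 = 53.5; r = 52.5 − 53.5 = -1
x=45: ŷ = 13.5 + 45 = 58.5; r = 60.5 − 58.5 = 2
x=50: ŷ = 13.5 + 50 = 63.5; r = 62.5 − 63.5 = -1
|r| > 3: x=20 (|r|=4), x=25 (|r|=4), x=30 (|r|=4), x=35 (|r|=4) → 4

4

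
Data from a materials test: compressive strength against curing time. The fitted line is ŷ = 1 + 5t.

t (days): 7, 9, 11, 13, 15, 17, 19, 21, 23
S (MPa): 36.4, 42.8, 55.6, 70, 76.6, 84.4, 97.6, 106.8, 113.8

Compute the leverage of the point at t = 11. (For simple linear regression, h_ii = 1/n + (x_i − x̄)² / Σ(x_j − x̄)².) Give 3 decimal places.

t̄ = (7 + 9 + 11 + 13 + 15 + 17 + 19 + 21 + 23)/9 = 15
Σ(t − t̄)² = 64 + 36 + 16 + 4 + 0 + 4 + 16 + 36 + 64 = 240
h = 1/9 + (-4)²/240 = 0.111111 + 0.0666667 = 0.178

h = 0.178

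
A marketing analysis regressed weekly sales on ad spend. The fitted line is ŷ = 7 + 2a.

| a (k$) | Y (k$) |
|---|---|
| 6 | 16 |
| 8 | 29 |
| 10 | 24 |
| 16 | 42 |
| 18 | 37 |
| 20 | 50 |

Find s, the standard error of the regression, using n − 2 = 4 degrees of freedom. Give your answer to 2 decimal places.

s = 5.20

a=6: ŷ = 7 + 2·6 = 19; e = 16 − 19 = -3
a=8: ŷ = 7 + 2·8 = 23; e = 29 − 23 = 6
a=10: ŷ = 7 + 2·10 = 27; e = 24 − 27 = -3
a=16: ŷ = 7 + 2·16 = 39; e = 42 − 39 = 3
a=18: ŷ = 7 + 2·18 = 43; e = 37 − 43 = -6
a=20: ŷ = 7 + 2·20 = 47; e = 50 − 47 = 3
SSE = 9 + 36 + 9 + 9 + 36 + 9 = 108
s = √(108/4) = √27 ≈ 5.20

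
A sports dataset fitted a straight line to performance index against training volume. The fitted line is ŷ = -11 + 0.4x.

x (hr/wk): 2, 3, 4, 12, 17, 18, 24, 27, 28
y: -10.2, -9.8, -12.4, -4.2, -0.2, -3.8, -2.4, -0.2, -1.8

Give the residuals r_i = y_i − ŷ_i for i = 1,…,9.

0, 0, -3, 2, 4, 0, -1, 0, -2

x=2: ŷ = -11 + 0.4·2 = -10.2; r = -10.2 − (-10.2) = 0
x=3: ŷ = -11 + 0.4·3 = -9.8; r = -9.8 − (-9.8) = 0
x=4: ŷ = -11 + 0.4·4 = -9.4; r = -12.4 − (-9.4) = -3
x=12: ŷ = -11 + 0.4·12 = -6.2; r = -4.2 − (-6.2) = 2
x=17: ŷ = -11 + 0.4·17 = -4.2; r = -0.2 − (-4.2) = 4
x=18: ŷ = -11 + 0.4·18 = -3.8; r = -3.8 − (-3.8) = 0
x=24: ŷ = -11 + 0.4·24 = -1.4; r = -2.4 − (-1.4) = -1
x=27: ŷ = -11 + 0.4·27 = -0.2; r = -0.2 − (-0.2) = 0
x=28: ŷ = -11 + 0.4·28 = 0.2; r = -1.8 − 0.2 = -2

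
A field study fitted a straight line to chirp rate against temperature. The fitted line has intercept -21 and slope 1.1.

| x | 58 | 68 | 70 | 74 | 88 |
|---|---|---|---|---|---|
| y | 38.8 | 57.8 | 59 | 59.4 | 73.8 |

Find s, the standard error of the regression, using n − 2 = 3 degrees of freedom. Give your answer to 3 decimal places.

s = 3.916

x=58: ŷ = -21 + 1.1·58 = 42.8; e = 38.8 − 42.8 = -4
x=68: ŷ = -21 + 1.1·68 = 53.8; e = 57.8 − 53.8 = 4
x=70: ŷ = -21 + 1.1·70 = 56; e = 59 − 56 = 3
x=74: ŷ = -21 + 1.1·74 = 60.4; e = 59.4 − 60.4 = -1
x=88: ŷ = -21 + 1.1·88 = 75.8; e = 73.8 − 75.8 = -2
SSE = 16 + 16 + 9 + 1 + 4 = 46
s = √(46/3) = √15.3333 ≈ 3.916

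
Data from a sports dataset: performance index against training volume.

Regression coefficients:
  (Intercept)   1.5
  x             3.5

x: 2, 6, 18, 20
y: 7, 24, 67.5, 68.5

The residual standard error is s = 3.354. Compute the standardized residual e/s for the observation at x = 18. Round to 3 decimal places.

ŷ = 1.5 + 3.5·18 = 64.5
e = 67.5 − 64.5 = 3
e/s = 3 / 3.354 = 0.894

0.894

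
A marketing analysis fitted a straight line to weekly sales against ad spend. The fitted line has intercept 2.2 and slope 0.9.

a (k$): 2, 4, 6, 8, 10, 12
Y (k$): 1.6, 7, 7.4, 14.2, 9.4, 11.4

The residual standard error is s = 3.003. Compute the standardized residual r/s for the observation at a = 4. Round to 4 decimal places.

0.3996

ŷ = 2.2 + 0.9·4 = 5.8
r = 7 − 5.8 = 1.2
r/s = 1.2 / 3.003 = 0.3996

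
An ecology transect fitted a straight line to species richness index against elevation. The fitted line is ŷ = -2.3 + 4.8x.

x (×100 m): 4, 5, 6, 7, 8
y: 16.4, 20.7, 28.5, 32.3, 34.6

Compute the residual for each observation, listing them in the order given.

x=4: ŷ = -2.3 + 4.8·4 = 16.9; e = 16.4 − 16.9 = -0.5
x=5: ŷ = -2.3 + 4.8·5 = 21.7; e = 20.7 − 21.7 = -1
x=6: ŷ = -2.3 + 4.8·6 = 26.5; e = 28.5 − 26.5 = 2
x=7: ŷ = -2.3 + 4.8·7 = 31.3; e = 32.3 − 31.3 = 1
x=8: ŷ = -2.3 + 4.8·8 = 36.1; e = 34.6 − 36.1 = -1.5

-0.5, -1, 2, 1, -1.5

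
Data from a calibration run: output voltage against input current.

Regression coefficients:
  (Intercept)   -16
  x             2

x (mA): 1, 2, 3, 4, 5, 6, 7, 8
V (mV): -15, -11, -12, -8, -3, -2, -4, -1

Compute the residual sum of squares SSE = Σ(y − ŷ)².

SSE = 24

x=1: ŷ = -16 + 2·1 = -14; r = -15 − (-14) = -1
x=2: ŷ = -16 + 2·2 = -12; r = -11 − (-12) = 1
x=3: ŷ = -16 + 2·3 = -10; r = -12 − (-10) = -2
x=4: ŷ = -16 + 2·4 = -8; r = -8 − (-8) = 0
x=5: ŷ = -16 + 2·5 = -6; r = -3 − (-6) = 3
x=6: ŷ = -16 + 2·6 = -4; r = -2 − (-4) = 2
x=7: ŷ = -16 + 2·7 = -2; r = -4 − (-2) = -2
x=8: ŷ = -16 + 2·8 = 0; r = -1 − 0 = -1
SSE = 1 + 1 + 4 + 0 + 9 + 4 + 4 + 1 = 24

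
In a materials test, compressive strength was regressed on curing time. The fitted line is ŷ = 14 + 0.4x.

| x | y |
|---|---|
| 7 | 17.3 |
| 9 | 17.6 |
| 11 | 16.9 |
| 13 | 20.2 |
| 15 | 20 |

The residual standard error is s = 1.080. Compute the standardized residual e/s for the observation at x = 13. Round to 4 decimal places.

0.9259

ŷ = 14 + 0.4·13 = 19.2
e = 20.2 − 19.2 = 1
e/s = 1 / 1.080 = 0.9259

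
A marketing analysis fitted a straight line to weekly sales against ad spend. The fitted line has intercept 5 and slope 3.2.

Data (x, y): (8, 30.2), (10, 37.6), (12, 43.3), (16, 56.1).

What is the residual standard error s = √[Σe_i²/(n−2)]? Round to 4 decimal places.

x=8: ŷ = 5 + 3.2·8 = 30.6; e = 30.2 − 30.6 = -0.4
x=10: ŷ = 5 + 3.2·10 = 37; e = 37.6 − 37 = 0.6
x=12: ŷ = 5 + 3.2·12 = 43.4; e = 43.3 − 43.4 = -0.1
x=16: ŷ = 5 + 3.2·16 = 56.2; e = 56.1 − 56.2 = -0.1
SSE = 0.16 + 0.36 + 0.01 + 0.01 = 0.54
s = √(0.54/2) = √0.27 ≈ 0.5196

s = 0.5196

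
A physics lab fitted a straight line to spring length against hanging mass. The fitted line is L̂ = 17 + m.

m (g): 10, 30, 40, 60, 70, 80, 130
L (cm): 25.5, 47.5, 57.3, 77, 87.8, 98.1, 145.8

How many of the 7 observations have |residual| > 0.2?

6

m=10: L̂ = 17 + 10 = 27; r = 25.5 − 27 = -1.5
m=30: L̂ = 17 + 30 = 47; r = 47.5 − 47 = 0.5
m=40: L̂ = 17 + 40 = 57; r = 57.3 − 57 = 0.3
m=60: L̂ = 17 + 60 = 77; r = 77 − 77 = 0
m=70: L̂ = 17 + 70 = 87; r = 87.8 − 87 = 0.8
m=80: L̂ = 17 + 80 = 97; r = 98.1 − 97 = 1.1
m=130: L̂ = 17 + 130 = 147; r = 145.8 − 147 = -1.2
|r| > 0.2: m=10 (|r|=1.5), m=30 (|r|=0.5), m=40 (|r|=0.3), m=70 (|r|=0.8), m=80 (|r|=1.1), m=130 (|r|=1.2) → 6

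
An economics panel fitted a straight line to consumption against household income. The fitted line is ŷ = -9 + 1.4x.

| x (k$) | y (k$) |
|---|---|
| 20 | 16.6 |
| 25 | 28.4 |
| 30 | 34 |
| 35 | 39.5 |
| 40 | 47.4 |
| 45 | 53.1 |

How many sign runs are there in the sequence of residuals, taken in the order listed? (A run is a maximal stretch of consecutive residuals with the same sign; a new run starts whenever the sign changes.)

x=20: ŷ = -9 + 1.4·20 = 19; e = 16.6 − 19 = -2.4
x=25: ŷ = -9 + 1.4·25 = 26; e = 28.4 − 26 = 2.4
x=30: ŷ = -9 + 1.4·30 = 33; e = 34 − 33 = 1
x=35: ŷ = -9 + 1.4·35 = 40; e = 39.5 − 40 = -0.5
x=40: ŷ = -9 + 1.4·40 = 47; e = 47.4 − 47 = 0.4
x=45: ŷ = -9 + 1.4·45 = 54; e = 53.1 − 54 = -0.9
Signs: − + + − + −
Runs: −×1, +×2, −×1, +×1, −×1 → 5

5 runs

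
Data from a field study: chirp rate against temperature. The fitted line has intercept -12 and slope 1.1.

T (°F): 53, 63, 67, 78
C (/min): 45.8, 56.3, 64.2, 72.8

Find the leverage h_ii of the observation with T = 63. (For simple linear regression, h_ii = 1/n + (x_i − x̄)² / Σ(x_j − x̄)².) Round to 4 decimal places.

h = 0.2658

T̄ = (53 + 63 + 67 + 78)/4 = 65.25
Σ(T − T̄)² = 150.062 + 5.0625 + 3.0625 + 162.562 = 320.75
h = 1/4 + (-2.25)²/320.75 = 0.25 + 0.0157833 = 0.2658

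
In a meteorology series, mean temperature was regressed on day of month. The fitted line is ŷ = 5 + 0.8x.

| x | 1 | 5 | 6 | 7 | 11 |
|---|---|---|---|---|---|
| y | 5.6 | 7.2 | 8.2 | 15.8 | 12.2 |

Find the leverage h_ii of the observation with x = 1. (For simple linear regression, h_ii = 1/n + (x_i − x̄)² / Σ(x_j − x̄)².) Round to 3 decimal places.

x̄ = (1 + 5 + 6 + 7 + 11)/5 = 6
Σ(x − x̄)² = 25 + 1 + 0 + 1 + 25 = 52
h = 1/5 + (-5)²/52 = 0.2 + 0.480769 = 0.681

h = 0.681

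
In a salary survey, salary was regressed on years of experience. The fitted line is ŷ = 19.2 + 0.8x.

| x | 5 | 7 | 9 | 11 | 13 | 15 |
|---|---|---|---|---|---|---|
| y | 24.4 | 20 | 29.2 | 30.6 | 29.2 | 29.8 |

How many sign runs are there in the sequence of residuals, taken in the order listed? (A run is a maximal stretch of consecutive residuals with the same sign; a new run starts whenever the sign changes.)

x=5: ŷ = 19.2 + 0.8·5 = 23.2; e = 24.4 − 23.2 = 1.2
x=7: ŷ = 19.2 + 0.8·7 = 24.8; e = 20 − 24.8 = -4.8
x=9: ŷ = 19.2 + 0.8·9 = 26.4; e = 29.2 − 26.4 = 2.8
x=11: ŷ = 19.2 + 0.8·11 = 28; e = 30.6 − 28 = 2.6
x=13: ŷ = 19.2 + 0.8·13 = 29.6; e = 29.2 − 29.6 = -0.4
x=15: ŷ = 19.2 + 0.8·15 = 31.2; e = 29.8 − 31.2 = -1.4
Signs: + − + + − −
Runs: +×1, −×1, +×2, −×2 → 4

4 runs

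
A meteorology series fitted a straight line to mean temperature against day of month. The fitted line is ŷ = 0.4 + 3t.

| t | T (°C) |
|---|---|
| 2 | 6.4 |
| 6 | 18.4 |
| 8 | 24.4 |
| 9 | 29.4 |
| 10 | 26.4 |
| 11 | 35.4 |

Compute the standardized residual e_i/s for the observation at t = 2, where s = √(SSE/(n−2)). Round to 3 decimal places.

t=2: ŷ = 0.4 + 3·2 = 6.4; e = 6.4 − 6.4 = 0
t=6: ŷ = 0.4 + 3·6 = 18.4; e = 18.4 − 18.4 = 0
t=8: ŷ = 0.4 + 3·8 = 24.4; e = 24.4 − 24.4 = 0
t=9: ŷ = 0.4 + 3·9 = 27.4; e = 29.4 − 27.4 = 2
t=10: ŷ = 0.4 + 3·10 = 30.4; e = 26.4 − 30.4 = -4
t=11: ŷ = 0.4 + 3·11 = 33.4; e = 35.4 − 33.4 = 2
SSE = 0 + 0 + 0 + 4 + 16 + 4 = 24
s = √(24/4) = 2.44949
e/s = 0 / 2.44949 = 0.000

0.000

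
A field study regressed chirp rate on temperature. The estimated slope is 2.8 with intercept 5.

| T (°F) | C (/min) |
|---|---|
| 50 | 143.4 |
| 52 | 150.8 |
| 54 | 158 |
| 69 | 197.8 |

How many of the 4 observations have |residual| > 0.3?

T=50: ŷ = 5 + 2.8·50 = 145; r = 143.4 − 145 = -1.6
T=52: ŷ = 5 + 2.8·52 = 150.6; r = 150.8 − 150.6 = 0.2
T=54: ŷ = 5 + 2.8·54 = 156.2; r = 158 − 156.2 = 1.8
T=69: ŷ = 5 + 2.8·69 = 198.2; r = 197.8 − 198.2 = -0.4
|r| > 0.3: T=50 (|r|=1.6), T=54 (|r|=1.8), T=69 (|r|=0.4) → 3

3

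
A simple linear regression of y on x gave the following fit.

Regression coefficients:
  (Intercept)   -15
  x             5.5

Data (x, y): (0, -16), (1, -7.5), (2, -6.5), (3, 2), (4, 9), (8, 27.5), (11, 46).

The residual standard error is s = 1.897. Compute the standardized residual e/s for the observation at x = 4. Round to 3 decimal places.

1.054

ŷ = -15 + 5.5·4 = 7
e = 9 − 7 = 2
e/s = 2 / 1.897 = 1.054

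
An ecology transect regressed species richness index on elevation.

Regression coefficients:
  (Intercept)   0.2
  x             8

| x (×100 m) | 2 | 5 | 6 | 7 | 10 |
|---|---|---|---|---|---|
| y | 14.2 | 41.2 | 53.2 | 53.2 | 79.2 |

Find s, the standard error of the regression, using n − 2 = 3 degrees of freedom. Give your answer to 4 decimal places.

x=2: ŷ = 0.2 + 8·2 = 16.2; r = 14.2 − 16.2 = -2
x=5: ŷ = 0.2 + 8·5 = 40.2; r = 41.2 − 40.2 = 1
x=6: ŷ = 0.2 + 8·6 = 48.2; r = 53.2 − 48.2 = 5
x=7: ŷ = 0.2 + 8·7 = 56.2; r = 53.2 − 56.2 = -3
x=10: ŷ = 0.2 + 8·10 = 80.2; r = 79.2 − 80.2 = -1
SSE = 4 + 1 + 25 + 9 + 1 = 40
s = √(40/3) = √13.3333 ≈ 3.6515

s = 3.6515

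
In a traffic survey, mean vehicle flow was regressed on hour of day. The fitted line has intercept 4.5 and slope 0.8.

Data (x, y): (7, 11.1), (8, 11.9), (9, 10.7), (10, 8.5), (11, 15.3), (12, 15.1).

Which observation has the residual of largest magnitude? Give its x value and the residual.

x = 10, e = -4

x=7: ŷ = 4.5 + 0.8·7 = 10.1; e = 11.1 − 10.1 = 1
x=8: ŷ = 4.5 + 0.8·8 = 10.9; e = 11.9 − 10.9 = 1
x=9: ŷ = 4.5 + 0.8·9 = 11.7; e = 10.7 − 11.7 = -1
x=10: ŷ = 4.5 + 0.8·10 = 12.5; e = 8.5 − 12.5 = -4
x=11: ŷ = 4.5 + 0.8·11 = 13.3; e = 15.3 − 13.3 = 2
x=12: ŷ = 4.5 + 0.8·12 = 14.1; e = 15.1 − 14.1 = 1
Largest |e| is 4 at x = 10, residual -4.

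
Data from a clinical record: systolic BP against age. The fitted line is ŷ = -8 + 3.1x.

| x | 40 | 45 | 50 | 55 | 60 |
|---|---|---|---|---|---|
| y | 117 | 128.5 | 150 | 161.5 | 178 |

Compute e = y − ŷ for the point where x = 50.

ŷ = -8 + 3.1·50 = 147
e = 150 − 147 = 3

e = 3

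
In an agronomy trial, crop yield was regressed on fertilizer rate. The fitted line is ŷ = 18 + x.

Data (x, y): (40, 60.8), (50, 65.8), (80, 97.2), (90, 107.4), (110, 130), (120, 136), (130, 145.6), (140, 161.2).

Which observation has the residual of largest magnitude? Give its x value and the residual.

x=40: ŷ = 18 + 40 = 58; e = 60.8 − 58 = 2.8
x=50: ŷ = 18 + 50 = 68; e = 65.8 − 68 = -2.2
x=80: ŷ = 18 + 80 = 98; e = 97.2 − 98 = -0.8
x=90: ŷ = 18 + 90 = 108; e = 107.4 − 108 = -0.6
x=110: ŷ = 18 + 110 = 128; e = 130 − 128 = 2
x=120: ŷ = 18 + 120 = 138; e = 136 − 138 = -2
x=130: ŷ = 18 + 130 = 148; e = 145.6 − 148 = -2.4
x=140: ŷ = 18 + 140 = 158; e = 161.2 − 158 = 3.2
Largest |e| is 3.2 at x = 140, residual 3.2.

x = 140, e = 3.2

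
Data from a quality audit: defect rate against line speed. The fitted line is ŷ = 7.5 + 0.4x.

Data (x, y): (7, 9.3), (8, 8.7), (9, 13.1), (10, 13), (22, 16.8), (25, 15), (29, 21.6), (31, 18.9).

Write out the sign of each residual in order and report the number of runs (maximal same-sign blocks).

x=7: ŷ = 7.5 + 0.4·7 = 10.3; e = 9.3 − 10.3 = -1
x=8: ŷ = 7.5 + 0.4·8 = 10.7; e = 8.7 − 10.7 = -2
x=9: ŷ = 7.5 + 0.4·9 = 11.1; e = 13.1 − 11.1 = 2
x=10: ŷ = 7.5 + 0.4·10 = 11.5; e = 13 − 11.5 = 1.5
x=22: ŷ = 7.5 + 0.4·22 = 16.3; e = 16.8 − 16.3 = 0.5
x=25: ŷ = 7.5 + 0.4·25 = 17.5; e = 15 − 17.5 = -2.5
x=29: ŷ = 7.5 + 0.4·29 = 19.1; e = 21.6 − 19.1 = 2.5
x=31: ŷ = 7.5 + 0.4·31 = 19.9; e = 18.9 − 19.9 = -1
Signs: − − + + + − + −
Runs: −×2, +×3, −×1, +×1, −×1 → 5

5 runs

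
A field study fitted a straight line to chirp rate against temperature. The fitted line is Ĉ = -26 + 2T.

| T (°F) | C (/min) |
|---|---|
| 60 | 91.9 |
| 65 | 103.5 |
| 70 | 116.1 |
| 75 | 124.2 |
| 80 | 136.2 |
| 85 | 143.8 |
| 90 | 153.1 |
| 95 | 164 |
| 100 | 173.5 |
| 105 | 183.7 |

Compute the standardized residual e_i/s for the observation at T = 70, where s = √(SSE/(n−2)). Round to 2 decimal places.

1.53

T=60: Ĉ = -26 + 2·60 = 94; e = 91.9 − 94 = -2.1
T=65: Ĉ = -26 + 2·65 = 104; e = 103.5 − 104 = -0.5
T=70: Ĉ = -26 + 2·70 = 114; e = 116.1 − 114 = 2.1
T=75: Ĉ = -26 + 2·75 = 124; e = 124.2 − 124 = 0.2
T=80: Ĉ = -26 + 2·80 = 134; e = 136.2 − 134 = 2.2
T=85: Ĉ = -26 + 2·85 = 144; e = 143.8 − 144 = -0.2
T=90: Ĉ = -26 + 2·90 = 154; e = 153.1 − 154 = -0.9
T=95: Ĉ = -26 + 2·95 = 164; e = 164 − 164 = 0
T=100: Ĉ = -26 + 2·100 = 174; e = 173.5 − 174 = -0.5
T=105: Ĉ = -26 + 2·105 = 184; e = 183.7 − 184 = -0.3
SSE = 4.41 + 0.25 + 4.41 + 0.04 + 4.84 + 0.04 + 0.81 + 0 + 0.25 + 0.09 = 15.14
s = √(15.14/8) = 1.37568
e/s = 2.1 / 1.37568 = 1.53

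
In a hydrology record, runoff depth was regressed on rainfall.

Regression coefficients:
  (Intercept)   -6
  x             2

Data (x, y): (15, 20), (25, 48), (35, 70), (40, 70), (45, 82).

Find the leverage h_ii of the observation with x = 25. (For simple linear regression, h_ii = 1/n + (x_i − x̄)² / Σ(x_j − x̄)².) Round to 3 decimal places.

x̄ = (15 + 25 + 35 + 40 + 45)/5 = 32
Σ(x − x̄)² = 289 + 49 + 9 + 64 + 169 = 580
h = 1/5 + (-7)²/580 = 0.2 + 0.0844828 = 0.284

h = 0.284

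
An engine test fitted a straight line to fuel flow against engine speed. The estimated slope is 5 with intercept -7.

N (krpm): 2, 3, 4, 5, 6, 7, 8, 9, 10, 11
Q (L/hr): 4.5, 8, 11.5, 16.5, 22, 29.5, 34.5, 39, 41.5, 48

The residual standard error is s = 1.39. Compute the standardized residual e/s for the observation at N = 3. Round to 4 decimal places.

ŷ = -7 + 5·3 = 8
e = 8 − 8 = 0
e/s = 0 / 1.39 = 0.0000

0.0000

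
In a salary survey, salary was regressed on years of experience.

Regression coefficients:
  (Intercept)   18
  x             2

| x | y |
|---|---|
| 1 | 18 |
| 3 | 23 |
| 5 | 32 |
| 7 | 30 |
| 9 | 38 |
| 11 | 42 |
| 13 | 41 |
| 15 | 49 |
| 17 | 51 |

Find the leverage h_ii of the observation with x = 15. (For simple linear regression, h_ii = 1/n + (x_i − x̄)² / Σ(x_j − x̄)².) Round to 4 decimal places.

h = 0.2611

x̄ = (1 + 3 + 5 + 7 + 9 + 11 + 13 + 15 + 17)/9 = 9
Σ(x − x̄)² = 64 + 36 + 16 + 4 + 0 + 4 + 16 + 36 + 64 = 240
h = 1/9 + (6)²/240 = 0.111111 + 0.15 = 0.2611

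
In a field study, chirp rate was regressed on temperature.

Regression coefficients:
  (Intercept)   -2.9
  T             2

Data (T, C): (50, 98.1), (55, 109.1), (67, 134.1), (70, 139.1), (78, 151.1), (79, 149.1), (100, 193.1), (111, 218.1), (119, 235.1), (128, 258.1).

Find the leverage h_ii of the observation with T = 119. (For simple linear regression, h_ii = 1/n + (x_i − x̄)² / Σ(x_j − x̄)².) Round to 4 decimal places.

T̄ = (50 + 55 + 67 + 70 + 78 + 79 + 100 + 111 + 119 + 128)/10 = 85.7
Σ(T − T̄)² = 1274.49 + 942.49 + 349.69 + 246.49 + 59.29 + 44.89 + 204.49 + 640.09 + 1108.89 + 1789.29 = 6660.1
h = 1/10 + (33.3)²/6660.1 = 0.1 + 0.166498 = 0.2665

h = 0.2665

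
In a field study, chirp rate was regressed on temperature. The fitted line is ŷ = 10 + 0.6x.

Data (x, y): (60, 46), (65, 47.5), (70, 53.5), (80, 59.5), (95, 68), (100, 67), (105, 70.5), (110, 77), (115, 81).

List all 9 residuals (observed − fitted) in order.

x=60: ŷ = 10 + 0.6·60 = 46; r = 46 − 46 = 0
x=65: ŷ = 10 + 0.6·65 = 49; r = 47.5 − 49 = -1.5
x=70: ŷ = 10 + 0.6·70 = 52; r = 53.5 − 52 = 1.5
x=80: ŷ = 10 + 0.6·80 = 58; r = 59.5 − 58 = 1.5
x=95: ŷ = 10 + 0.6·95 = 67; r = 68 − 67 = 1
x=100: ŷ = 10 + 0.6·100 = 70; r = 67 − 70 = -3
x=105: ŷ = 10 + 0.6·105 = 73; r = 70.5 − 73 = -2.5
x=110: ŷ = 10 + 0.6·110 = 76; r = 77 − 76 = 1
x=115: ŷ = 10 + 0.6·115 = 79; r = 81 − 79 = 2

0, -1.5, 1.5, 1.5, 1, -3, -2.5, 1, 2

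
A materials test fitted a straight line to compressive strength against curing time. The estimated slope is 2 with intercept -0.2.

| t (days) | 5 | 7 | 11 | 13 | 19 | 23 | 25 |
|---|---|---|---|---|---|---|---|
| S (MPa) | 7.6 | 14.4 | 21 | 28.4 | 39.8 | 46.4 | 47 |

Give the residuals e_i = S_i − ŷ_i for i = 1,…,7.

t=5: ŷ = -0.2 + 2·5 = 9.8; e = 7.6 − 9.8 = -2.2
t=7: ŷ = -0.2 + 2·7 = 13.8; e = 14.4 − 13.8 = 0.6
t=11: ŷ = -0.2 + 2·11 = 21.8; e = 21 − 21.8 = -0.8
t=13: ŷ = -0.2 + 2·13 = 25.8; e = 28.4 − 25.8 = 2.6
t=19: ŷ = -0.2 + 2·19 = 37.8; e = 39.8 − 37.8 = 2
t=23: ŷ = -0.2 + 2·23 = 45.8; e = 46.4 − 45.8 = 0.6
t=25: ŷ = -0.2 + 2·25 = 49.8; e = 47 − 49.8 = -2.8

-2.2, 0.6, -0.8, 2.6, 2, 0.6, -2.8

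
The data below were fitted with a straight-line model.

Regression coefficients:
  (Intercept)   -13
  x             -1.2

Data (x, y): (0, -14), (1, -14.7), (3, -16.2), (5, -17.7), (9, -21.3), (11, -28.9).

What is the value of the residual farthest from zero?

r = -2.7

x=0: ŷ = -13 − 1.2·0 = -13; r = -14 − (-13) = -1
x=1: ŷ = -13 − 1.2·1 = -14.2; r = -14.7 − (-14.2) = -0.5
x=3: ŷ = -13 − 1.2·3 = -16.6; r = -16.2 − (-16.6) = 0.4
x=5: ŷ = -13 − 1.2·5 = -19; r = -17.7 − (-19) = 1.3
x=9: ŷ = -13 − 1.2·9 = -23.8; r = -21.3 − (-23.8) = 2.5
x=11: ŷ = -13 − 1.2·11 = -26.2; r = -28.9 − (-26.2) = -2.7
Largest |r| is 2.7 at x = 11, residual -2.7.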